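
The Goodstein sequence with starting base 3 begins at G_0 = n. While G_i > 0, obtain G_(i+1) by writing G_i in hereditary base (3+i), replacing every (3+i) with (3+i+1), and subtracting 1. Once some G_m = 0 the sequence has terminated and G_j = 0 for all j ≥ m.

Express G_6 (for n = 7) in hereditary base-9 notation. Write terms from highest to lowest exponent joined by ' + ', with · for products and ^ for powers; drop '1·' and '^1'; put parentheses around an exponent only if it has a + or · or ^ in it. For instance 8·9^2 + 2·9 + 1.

9

base 3: 7 = 2·3 + 1; at 4: 2·4 + 1 = 9; next = 8
base 4: 8 = 2·4; at 5: 2·5 = 10; next = 9
base 5: 9 = 5 + 4; at 6: 6 + 4 = 10; next = 9
base 6: 9 = 6 + 3; at 7: 7 + 3 = 10; next = 9
base 7: 9 = 7 + 2; at 8: 8 + 2 = 10; next = 9
base 8: 9 = 8 + 1; at 9: 9 + 1 = 10; next = 9
base 9: 9 = 9; at 10: 10 = 10; next = 9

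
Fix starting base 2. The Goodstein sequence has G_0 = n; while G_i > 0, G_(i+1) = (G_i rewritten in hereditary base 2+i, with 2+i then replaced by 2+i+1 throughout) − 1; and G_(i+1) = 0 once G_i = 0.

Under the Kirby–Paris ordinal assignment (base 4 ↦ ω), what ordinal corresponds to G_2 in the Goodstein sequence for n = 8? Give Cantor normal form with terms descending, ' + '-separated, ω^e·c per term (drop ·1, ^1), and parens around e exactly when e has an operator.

step 0: 8 = 2^(2 + 1); sub 3 for 2: 3^(3 + 1); = 81; G_1 = 81−1 = 80
step 1: 80 = 2·3^3 + 2·3^2 + 2·3 + 2; sub 4 for 3: 2·4^4 + 2·4^2 + 2·4 + 2; = 554; G_2 = 554−1 = 553
step 2: 553 = 2·4^4 + 2·4^2 + 2·4 + 1; sub 5 for 4: 2·5^5 + 2·5^2 + 2·5 + 1; = 6311; G_3 = 6311−1 = 6310

ω^ω·2 + ω^2·2 + ω·2 + 1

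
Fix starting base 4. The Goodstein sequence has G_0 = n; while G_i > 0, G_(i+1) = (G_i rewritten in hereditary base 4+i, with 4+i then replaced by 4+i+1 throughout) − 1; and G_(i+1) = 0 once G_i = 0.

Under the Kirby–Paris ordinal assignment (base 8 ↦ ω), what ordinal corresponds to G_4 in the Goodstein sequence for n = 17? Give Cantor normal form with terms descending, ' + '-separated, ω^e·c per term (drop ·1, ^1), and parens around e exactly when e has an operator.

[0] 17 ≡ 4^2 + 1 (base 4). Lift 5: 26. −1: 25.
[1] 25 ≡ 5^2 (base 5). Lift 6: 36. −1: 35.
[2] 35 ≡ 5·6 + 5 (base 6). Lift 7: 40. −1: 39.
[3] 39 ≡ 5·7 + 4 (base 7). Lift 8: 44. −1: 43.

ω·5 + 3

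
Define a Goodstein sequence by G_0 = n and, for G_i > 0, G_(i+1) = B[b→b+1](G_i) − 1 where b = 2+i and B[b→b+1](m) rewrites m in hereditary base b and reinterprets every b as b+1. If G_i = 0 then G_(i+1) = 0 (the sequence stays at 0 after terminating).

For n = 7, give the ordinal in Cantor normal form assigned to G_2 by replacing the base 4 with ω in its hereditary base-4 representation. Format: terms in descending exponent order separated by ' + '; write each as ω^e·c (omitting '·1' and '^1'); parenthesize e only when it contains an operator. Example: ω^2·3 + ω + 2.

base 2: 7 = 2^2 + 2 + 1; at 3: 3^3 + 3 + 1 = 31; next = 30
base 3: 30 = 3^3 + 3; at 4: 4^4 + 4 = 260; next = 259
base 4: 259 = 4^4 + 3; at 5: 5^5 + 3 = 3128; next = 3127

ω^ω + 3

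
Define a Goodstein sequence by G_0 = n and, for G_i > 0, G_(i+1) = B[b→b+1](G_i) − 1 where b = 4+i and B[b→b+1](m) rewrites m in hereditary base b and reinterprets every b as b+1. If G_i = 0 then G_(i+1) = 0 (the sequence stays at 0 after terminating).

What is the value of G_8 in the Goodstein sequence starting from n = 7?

3

base 4: 7 = 4 + 3; at 5: 5 + 3 = 8; next = 7
base 5: 7 = 5 + 2; at 6: 6 + 2 = 8; next = 7
base 6: 7 = 6 + 1; at 7: 7 + 1 = 8; next = 7
base 7: 7 = 7; at 8: 8 = 8; next = 7
base 8: 7 = 7; at 9: 7 = 7; next = 6
base 9: 6 = 6; at 10: 6 = 6; next = 5
base 10: 5 = 5; at 11: 5 = 5; next = 4
base 11: 4 = 4; at 12: 4 = 4; next = 3
base 12: 3 = 3; at 13: 3 = 3; next = 2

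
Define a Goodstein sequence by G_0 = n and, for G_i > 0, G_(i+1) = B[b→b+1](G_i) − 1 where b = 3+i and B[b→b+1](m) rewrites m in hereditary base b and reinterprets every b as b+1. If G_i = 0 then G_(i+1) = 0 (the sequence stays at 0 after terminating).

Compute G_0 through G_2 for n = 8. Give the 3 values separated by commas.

8 —HB3→ 2·3 + 2 —bump→ 2·4 + 2 = 10 —(−1)→ 9
9 —HB4→ 2·4 + 1 —bump→ 2·5 + 1 = 11 —(−1)→ 10

8, 9, 10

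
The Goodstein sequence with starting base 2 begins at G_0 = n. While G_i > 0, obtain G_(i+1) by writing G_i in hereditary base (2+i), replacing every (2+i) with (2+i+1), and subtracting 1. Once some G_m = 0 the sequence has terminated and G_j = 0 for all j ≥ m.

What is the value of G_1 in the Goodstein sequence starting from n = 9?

9 —HB2→ 2^(2 + 1) + 1 —bump→ 3^(3 + 1) + 1 = 82 —(−1)→ 81
81 —HB3→ 3^(3 + 1) —bump→ 4^(4 + 1) = 1024 —(−1)→ 1023

81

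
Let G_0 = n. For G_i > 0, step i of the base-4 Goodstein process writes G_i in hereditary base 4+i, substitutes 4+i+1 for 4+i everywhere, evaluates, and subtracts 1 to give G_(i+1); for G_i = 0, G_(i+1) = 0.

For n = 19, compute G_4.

(0) 19|_4 = 4^2 + 3 ↦ 5^2 + 3|_5 = 28 ⇒ 27
(1) 27|_5 = 5^2 + 2 ↦ 6^2 + 2|_6 = 38 ⇒ 37
(2) 37|_6 = 6^2 + 1 ↦ 7^2 + 1|_7 = 50 ⇒ 49
(3) 49|_7 = 7^2 ↦ 8^2|_8 = 64 ⇒ 63

63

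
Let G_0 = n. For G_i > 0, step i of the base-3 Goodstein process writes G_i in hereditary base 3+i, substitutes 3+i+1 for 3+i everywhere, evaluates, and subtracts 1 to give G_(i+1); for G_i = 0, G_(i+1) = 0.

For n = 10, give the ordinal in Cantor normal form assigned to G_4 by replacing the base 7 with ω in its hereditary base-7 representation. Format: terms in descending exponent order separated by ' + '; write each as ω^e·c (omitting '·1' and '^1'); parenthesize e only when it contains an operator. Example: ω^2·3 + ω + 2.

ω·4 + 2

[0] 10 ≡ 3^2 + 1 (base 3). Lift 4: 17. −1: 16.
[1] 16 ≡ 4^2 (base 4). Lift 5: 25. −1: 24.
[2] 24 ≡ 4·5 + 4 (base 5). Lift 6: 28. −1: 27.
[3] 27 ≡ 4·6 + 3 (base 6). Lift 7: 31. −1: 30.
[4] 30 ≡ 4·7 + 2 (base 7). Lift 8: 34. −1: 33.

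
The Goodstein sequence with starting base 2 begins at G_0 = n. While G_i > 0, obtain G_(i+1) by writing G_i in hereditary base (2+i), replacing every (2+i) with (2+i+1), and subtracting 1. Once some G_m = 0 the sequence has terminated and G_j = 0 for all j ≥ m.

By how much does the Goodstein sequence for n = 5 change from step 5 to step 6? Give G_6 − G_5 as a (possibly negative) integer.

554

base 2: 5 = 2^2 + 1; at 3: 3^3 + 1 = 28; next = 27
base 3: 27 = 3^3; at 4: 4^4 = 256; next = 255
base 4: 255 = 3·4^3 + 3·4^2 + 3·4 + 3; at 5: 3·5^3 + 3·5^2 + 3·5 + 3 = 468; next = 467
base 5: 467 = 3·5^3 + 3·5^2 + 3·5 + 2; at 6: 3·6^3 + 3·6^2 + 3·6 + 2 = 776; next = 775
base 6: 775 = 3·6^3 + 3·6^2 + 3·6 + 1; at 7: 3·7^3 + 3·7^2 + 3·7 + 1 = 1198; next = 1197
base 7: 1197 = 3·7^3 + 3·7^2 + 3·7; at 8: 3·8^3 + 3·8^2 + 3·8 = 1752; next = 1751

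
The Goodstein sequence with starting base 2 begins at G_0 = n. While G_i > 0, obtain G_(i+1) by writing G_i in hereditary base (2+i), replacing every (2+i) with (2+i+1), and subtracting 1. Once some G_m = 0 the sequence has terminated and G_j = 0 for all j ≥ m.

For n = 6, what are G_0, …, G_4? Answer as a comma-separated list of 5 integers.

6, 29, 257, 3125, 46655

6 —HB2→ 2^2 + 2 —bump→ 3^3 + 3 = 30 —(−1)→ 29
29 —HB3→ 3^3 + 2 —bump→ 4^4 + 2 = 258 —(−1)→ 257
257 —HB4→ 4^4 + 1 —bump→ 5^5 + 1 = 3126 —(−1)→ 3125
3125 —HB5→ 5^5 —bump→ 6^6 = 46656 —(−1)→ 46655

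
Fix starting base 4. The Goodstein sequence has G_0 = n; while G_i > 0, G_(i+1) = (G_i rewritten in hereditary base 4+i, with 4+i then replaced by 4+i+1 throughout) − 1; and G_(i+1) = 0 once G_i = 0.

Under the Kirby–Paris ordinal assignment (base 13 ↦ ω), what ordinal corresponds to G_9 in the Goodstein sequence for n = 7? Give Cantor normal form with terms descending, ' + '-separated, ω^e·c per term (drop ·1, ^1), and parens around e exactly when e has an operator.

2

(0) 7|_4 = 4 + 3 ↦ 5 + 3|_5 = 8 ⇒ 7
(1) 7|_5 = 5 + 2 ↦ 6 + 2|_6 = 8 ⇒ 7
(2) 7|_6 = 6 + 1 ↦ 7 + 1|_7 = 8 ⇒ 7
(3) 7|_7 = 7 ↦ 8|_8 = 8 ⇒ 7
(4) 7|_8 = 7 ↦ 7|_9 = 7 ⇒ 6
(5) 6|_9 = 6 ↦ 6|_10 = 6 ⇒ 5
(6) 5|_10 = 5 ↦ 5|_11 = 5 ⇒ 4
(7) 4|_11 = 4 ↦ 4|_12 = 4 ⇒ 3
(8) 3|_12 = 3 ↦ 3|_13 = 3 ⇒ 2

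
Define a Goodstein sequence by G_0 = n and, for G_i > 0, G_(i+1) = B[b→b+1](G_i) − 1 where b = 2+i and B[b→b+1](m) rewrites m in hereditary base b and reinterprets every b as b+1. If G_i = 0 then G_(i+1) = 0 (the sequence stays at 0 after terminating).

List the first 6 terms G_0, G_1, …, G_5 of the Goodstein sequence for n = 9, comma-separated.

9, 81, 1023, 9842, 140743, 2471826

step 0: 9 = 2^(2 + 1) + 1; sub 3 for 2: 3^(3 + 1) + 1; = 82; G_1 = 82−1 = 81
step 1: 81 = 3^(3 + 1); sub 4 for 3: 4^(4 + 1); = 1024; G_2 = 1024−1 = 1023
step 2: 1023 = 3·4^4 + 3·4^3 + 3·4^2 + 3·4 + 3; sub 5 for 4: 3·5^5 + 3·5^3 + 3·5^2 + 3·5 + 3; = 9843; G_3 = 9843−1 = 9842
step 3: 9842 = 3·5^5 + 3·5^3 + 3·5^2 + 3·5 + 2; sub 6 for 5: 3·6^6 + 3·6^3 + 3·6^2 + 3·6 + 2; = 140744; G_4 = 140744−1 = 140743
step 4: 140743 = 3·6^6 + 3·6^3 + 3·6^2 + 3·6 + 1; sub 7 for 6: 3·7^7 + 3·7^3 + 3·7^2 + 3·7 + 1; = 2471827; G_5 = 2471827−1 = 2471826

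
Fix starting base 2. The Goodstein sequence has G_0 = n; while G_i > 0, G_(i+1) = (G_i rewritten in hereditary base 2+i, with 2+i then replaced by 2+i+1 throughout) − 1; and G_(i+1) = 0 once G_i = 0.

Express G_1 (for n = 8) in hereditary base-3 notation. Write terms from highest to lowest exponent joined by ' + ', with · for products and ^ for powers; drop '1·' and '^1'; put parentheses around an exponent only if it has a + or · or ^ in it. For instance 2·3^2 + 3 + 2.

2·3^3 + 2·3^2 + 2·3 + 2

i=0: 8 = 2^(2 + 1) (b=2); 2→3: 3^(3 + 1) = 81; 81−1 = 80
i=1: 80 = 2·3^3 + 2·3^2 + 2·3 + 2 (b=3); 3→4: 2·4^4 + 2·4^2 + 2·4 + 2 = 554; 554−1 = 553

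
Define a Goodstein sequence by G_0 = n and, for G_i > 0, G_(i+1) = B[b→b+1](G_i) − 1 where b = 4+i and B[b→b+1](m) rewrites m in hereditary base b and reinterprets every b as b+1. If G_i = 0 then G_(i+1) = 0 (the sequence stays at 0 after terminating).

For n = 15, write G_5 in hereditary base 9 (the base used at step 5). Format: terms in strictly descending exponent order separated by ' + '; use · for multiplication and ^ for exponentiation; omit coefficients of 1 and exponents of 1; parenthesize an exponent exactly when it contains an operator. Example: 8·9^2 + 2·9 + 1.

2·9 + 6

15 —HB4→ 3·4 + 3 —bump→ 3·5 + 3 = 18 —(−1)→ 17
17 —HB5→ 3·5 + 2 —bump→ 3·6 + 2 = 20 —(−1)→ 19
19 —HB6→ 3·6 + 1 —bump→ 3·7 + 1 = 22 —(−1)→ 21
21 —HB7→ 3·7 —bump→ 3·8 = 24 —(−1)→ 23
23 —HB8→ 2·8 + 7 —bump→ 2·9 + 7 = 25 —(−1)→ 24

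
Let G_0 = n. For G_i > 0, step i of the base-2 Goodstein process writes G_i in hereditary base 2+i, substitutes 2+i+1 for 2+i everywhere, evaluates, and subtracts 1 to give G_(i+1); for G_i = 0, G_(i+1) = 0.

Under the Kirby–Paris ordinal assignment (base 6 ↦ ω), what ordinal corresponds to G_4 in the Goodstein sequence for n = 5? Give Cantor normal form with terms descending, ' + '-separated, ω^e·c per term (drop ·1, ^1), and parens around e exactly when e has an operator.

ω^3·3 + ω^2·3 + ω·3 + 1

G_0=5  [base 2] 2^2 + 1  →[2↦3]→  3^3 + 1 = 28  −1 ⇒ G_1=27
G_1=27  [base 3] 3^3  →[3↦4]→  4^4 = 256  −1 ⇒ G_2=255
G_2=255  [base 4] 3·4^3 + 3·4^2 + 3·4 + 3  →[4↦5]→  3·5^3 + 3·5^2 + 3·5 + 3 = 468  −1 ⇒ G_3=467
G_3=467  [base 5] 3·5^3 + 3·5^2 + 3·5 + 2  →[5↦6]→  3·6^3 + 3·6^2 + 3·6 + 2 = 776  −1 ⇒ G_4=775
G_4=775  [base 6] 3·6^3 + 3·6^2 + 3·6 + 1  →[6↦7]→  3·7^3 + 3·7^2 + 3·7 + 1 = 1198  −1 ⇒ G_5=1197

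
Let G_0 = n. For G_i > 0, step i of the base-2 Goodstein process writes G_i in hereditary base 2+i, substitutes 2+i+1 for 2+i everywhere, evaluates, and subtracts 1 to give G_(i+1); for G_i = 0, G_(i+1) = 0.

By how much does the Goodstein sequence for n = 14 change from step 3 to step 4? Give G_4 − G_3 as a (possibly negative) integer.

(0) 14|_2 = 2^(2 + 1) + 2^2 + 2 ↦ 3^(3 + 1) + 3^3 + 3|_3 = 111 ⇒ 110
(1) 110|_3 = 3^(3 + 1) + 3^3 + 2 ↦ 4^(4 + 1) + 4^4 + 2|_4 = 1282 ⇒ 1281
(2) 1281|_4 = 4^(4 + 1) + 4^4 + 1 ↦ 5^(5 + 1) + 5^5 + 1|_5 = 18751 ⇒ 18750
(3) 18750|_5 = 5^(5 + 1) + 5^5 ↦ 6^(6 + 1) + 6^6|_6 = 326592 ⇒ 326591

307841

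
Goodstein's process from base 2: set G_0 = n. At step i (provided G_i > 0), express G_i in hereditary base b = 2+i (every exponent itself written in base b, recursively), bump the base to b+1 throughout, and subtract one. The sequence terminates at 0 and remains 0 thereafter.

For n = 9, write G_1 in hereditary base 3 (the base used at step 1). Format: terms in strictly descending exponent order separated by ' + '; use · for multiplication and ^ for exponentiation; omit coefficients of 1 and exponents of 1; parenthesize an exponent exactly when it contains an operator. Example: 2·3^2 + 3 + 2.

3^(3 + 1)

9 —HB2→ 2^(2 + 1) + 1 —bump→ 3^(3 + 1) + 1 = 82 —(−1)→ 81
81 —HB3→ 3^(3 + 1) —bump→ 4^(4 + 1) = 1024 —(−1)→ 1023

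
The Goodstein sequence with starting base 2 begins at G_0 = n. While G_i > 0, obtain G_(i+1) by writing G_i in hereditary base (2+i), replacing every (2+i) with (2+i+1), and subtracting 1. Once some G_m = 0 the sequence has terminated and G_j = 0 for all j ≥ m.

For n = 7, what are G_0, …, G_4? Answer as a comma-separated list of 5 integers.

[0] 7 ≡ 2^2 + 2 + 1 (base 2). Lift 3: 31. −1: 30.
[1] 30 ≡ 3^3 + 3 (base 3). Lift 4: 260. −1: 259.
[2] 259 ≡ 4^4 + 3 (base 4). Lift 5: 3128. −1: 3127.
[3] 3127 ≡ 5^5 + 2 (base 5). Lift 6: 46658. −1: 46657.

7, 30, 259, 3127, 46657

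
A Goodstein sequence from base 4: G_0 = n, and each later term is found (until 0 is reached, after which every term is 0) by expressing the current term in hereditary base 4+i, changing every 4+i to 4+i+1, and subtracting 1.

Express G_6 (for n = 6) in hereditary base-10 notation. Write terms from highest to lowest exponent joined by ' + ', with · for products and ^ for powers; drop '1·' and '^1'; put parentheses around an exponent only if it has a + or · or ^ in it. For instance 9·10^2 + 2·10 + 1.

(0) 6|_4 = 4 + 2 ↦ 5 + 2|_5 = 7 ⇒ 6
(1) 6|_5 = 5 + 1 ↦ 6 + 1|_6 = 7 ⇒ 6
(2) 6|_6 = 6 ↦ 7|_7 = 7 ⇒ 6
(3) 6|_7 = 6 ↦ 6|_8 = 6 ⇒ 5
(4) 5|_8 = 5 ↦ 5|_9 = 5 ⇒ 4
(5) 4|_9 = 4 ↦ 4|_10 = 4 ⇒ 3
(6) 3|_10 = 3 ↦ 3|_11 = 3 ⇒ 2

3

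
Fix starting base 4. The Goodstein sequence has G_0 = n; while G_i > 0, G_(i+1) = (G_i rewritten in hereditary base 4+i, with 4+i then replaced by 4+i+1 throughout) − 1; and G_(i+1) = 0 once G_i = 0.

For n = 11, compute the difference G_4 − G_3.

1

i=0: 11 = 2·4 + 3 (b=4); 4→5: 2·5 + 3 = 13; 13−1 = 12
i=1: 12 = 2·5 + 2 (b=5); 5→6: 2·6 + 2 = 14; 14−1 = 13
i=2: 13 = 2·6 + 1 (b=6); 6→7: 2·7 + 1 = 15; 15−1 = 14
i=3: 14 = 2·7 (b=7); 7→8: 2·8 = 16; 16−1 = 15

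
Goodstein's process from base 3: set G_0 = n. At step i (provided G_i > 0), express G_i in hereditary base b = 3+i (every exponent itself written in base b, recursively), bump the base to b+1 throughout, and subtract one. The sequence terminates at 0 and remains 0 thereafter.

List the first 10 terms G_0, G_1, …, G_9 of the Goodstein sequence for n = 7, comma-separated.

[0] 7 ≡ 2·3 + 1 (base 3). Lift 4: 9. −1: 8.
[1] 8 ≡ 2·4 (base 4). Lift 5: 10. −1: 9.
[2] 9 ≡ 5 + 4 (base 5). Lift 6: 10. −1: 9.
[3] 9 ≡ 6 + 3 (base 6). Lift 7: 10. −1: 9.
[4] 9 ≡ 7 + 2 (base 7). Lift 8: 10. −1: 9.
[5] 9 ≡ 8 + 1 (base 8). Lift 9: 10. −1: 9.
[6] 9 ≡ 9 (base 9). Lift 10: 10. −1: 9.
[7] 9 ≡ 9 (base 10). Lift 11: 9. −1: 8.
[8] 8 ≡ 8 (base 11). Lift 12: 8. −1: 7.

7, 8, 9, 9, 9, 9, 9, 9, 8, 7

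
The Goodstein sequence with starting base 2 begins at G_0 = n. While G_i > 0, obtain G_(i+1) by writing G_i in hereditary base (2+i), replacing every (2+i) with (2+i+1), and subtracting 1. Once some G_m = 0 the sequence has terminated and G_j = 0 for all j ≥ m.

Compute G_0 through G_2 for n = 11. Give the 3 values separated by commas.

i=0: 11 = 2^(2 + 1) + 2 + 1 (b=2); 2→3: 3^(3 + 1) + 3 + 1 = 85; 85−1 = 84
i=1: 84 = 3^(3 + 1) + 3 (b=3); 3→4: 4^(4 + 1) + 4 = 1028; 1028−1 = 1027

11, 84, 1027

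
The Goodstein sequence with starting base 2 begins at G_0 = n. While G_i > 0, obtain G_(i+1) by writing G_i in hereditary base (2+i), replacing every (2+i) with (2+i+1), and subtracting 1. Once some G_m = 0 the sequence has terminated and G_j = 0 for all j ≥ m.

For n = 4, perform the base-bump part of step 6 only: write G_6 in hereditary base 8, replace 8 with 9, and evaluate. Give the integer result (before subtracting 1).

G_0=4  [base 2] 2^2  →[2↦3]→  3^3 = 27  −1 ⇒ G_1=26
G_1=26  [base 3] 2·3^2 + 2·3 + 2  →[3↦4]→  2·4^2 + 2·4 + 2 = 42  −1 ⇒ G_2=41
G_2=41  [base 4] 2·4^2 + 2·4 + 1  →[4↦5]→  2·5^2 + 2·5 + 1 = 61  −1 ⇒ G_3=60
G_3=60  [base 5] 2·5^2 + 2·5  →[5↦6]→  2·6^2 + 2·6 = 84  −1 ⇒ G_4=83
G_4=83  [base 6] 2·6^2 + 6 + 5  →[6↦7]→  2·7^2 + 7 + 5 = 110  −1 ⇒ G_5=109
G_5=109  [base 7] 2·7^2 + 7 + 4  →[7↦8]→  2·8^2 + 8 + 4 = 140  −1 ⇒ G_6=139
G_6=139  [base 8] 2·8^2 + 8 + 3  →[8↦9]→  2·9^2 + 9 + 3 = 174  −1 ⇒ G_7=173

174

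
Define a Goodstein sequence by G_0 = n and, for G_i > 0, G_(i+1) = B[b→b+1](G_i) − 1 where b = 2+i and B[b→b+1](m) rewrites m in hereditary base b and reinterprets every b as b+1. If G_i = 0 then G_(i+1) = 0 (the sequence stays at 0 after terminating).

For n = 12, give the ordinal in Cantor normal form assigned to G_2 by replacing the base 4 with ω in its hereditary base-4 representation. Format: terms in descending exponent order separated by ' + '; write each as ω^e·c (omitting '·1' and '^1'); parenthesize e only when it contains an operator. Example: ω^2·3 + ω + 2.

i=0: 12 = 2^(2 + 1) + 2^2 (b=2); 2→3: 3^(3 + 1) + 3^3 = 108; 108−1 = 107
i=1: 107 = 3^(3 + 1) + 2·3^2 + 2·3 + 2 (b=3); 3→4: 4^(4 + 1) + 2·4^2 + 2·4 + 2 = 1066; 1066−1 = 1065

ω^(ω + 1) + ω^2·2 + ω·2 + 1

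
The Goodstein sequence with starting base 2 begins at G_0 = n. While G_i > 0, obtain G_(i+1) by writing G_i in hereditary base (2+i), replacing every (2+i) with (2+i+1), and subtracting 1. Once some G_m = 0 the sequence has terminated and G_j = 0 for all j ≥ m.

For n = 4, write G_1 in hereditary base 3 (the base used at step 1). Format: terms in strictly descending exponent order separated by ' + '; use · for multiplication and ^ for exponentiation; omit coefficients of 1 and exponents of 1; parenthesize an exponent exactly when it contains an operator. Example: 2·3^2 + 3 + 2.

[0] 4 ≡ 2^2 (base 2). Lift 3: 27. −1: 26.
[1] 26 ≡ 2·3^2 + 2·3 + 2 (base 3). Lift 4: 42. −1: 41.

2·3^2 + 2·3 + 2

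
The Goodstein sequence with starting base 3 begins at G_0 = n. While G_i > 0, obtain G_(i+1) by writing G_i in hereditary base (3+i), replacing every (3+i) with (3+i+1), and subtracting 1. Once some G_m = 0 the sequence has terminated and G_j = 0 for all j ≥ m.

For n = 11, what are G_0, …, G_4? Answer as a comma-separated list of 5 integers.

step 0: 11 = 3^2 + 2; sub 4 for 3: 4^2 + 2; = 18; G_1 = 18−1 = 17
step 1: 17 = 4^2 + 1; sub 5 for 4: 5^2 + 1; = 26; G_2 = 26−1 = 25
step 2: 25 = 5^2; sub 6 for 5: 6^2; = 36; G_3 = 36−1 = 35
step 3: 35 = 5·6 + 5; sub 7 for 6: 5·7 + 5; = 40; G_4 = 40−1 = 39

11, 17, 25, 35, 39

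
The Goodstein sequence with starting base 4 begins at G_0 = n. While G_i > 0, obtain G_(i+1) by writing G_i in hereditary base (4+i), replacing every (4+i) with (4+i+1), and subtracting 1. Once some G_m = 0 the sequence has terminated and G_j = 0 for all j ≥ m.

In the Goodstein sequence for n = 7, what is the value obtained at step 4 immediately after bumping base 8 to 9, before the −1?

7

base 4: 7 = 4 + 3; at 5: 5 + 3 = 8; next = 7
base 5: 7 = 5 + 2; at 6: 6 + 2 = 8; next = 7
base 6: 7 = 6 + 1; at 7: 7 + 1 = 8; next = 7
base 7: 7 = 7; at 8: 8 = 8; next = 7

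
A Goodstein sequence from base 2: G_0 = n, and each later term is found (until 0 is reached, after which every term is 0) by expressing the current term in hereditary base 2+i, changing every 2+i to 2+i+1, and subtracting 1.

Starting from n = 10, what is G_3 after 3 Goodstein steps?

15625

i=0: 10 = 2^(2 + 1) + 2 (b=2); 2→3: 3^(3 + 1) + 3 = 84; 84−1 = 83
i=1: 83 = 3^(3 + 1) + 2 (b=3); 3→4: 4^(4 + 1) + 2 = 1026; 1026−1 = 1025
i=2: 1025 = 4^(4 + 1) + 1 (b=4); 4→5: 5^(5 + 1) + 1 = 15626; 15626−1 = 15625
i=3: 15625 = 5^(5 + 1) (b=5); 5→6: 6^(6 + 1) = 279936; 279936−1 = 279935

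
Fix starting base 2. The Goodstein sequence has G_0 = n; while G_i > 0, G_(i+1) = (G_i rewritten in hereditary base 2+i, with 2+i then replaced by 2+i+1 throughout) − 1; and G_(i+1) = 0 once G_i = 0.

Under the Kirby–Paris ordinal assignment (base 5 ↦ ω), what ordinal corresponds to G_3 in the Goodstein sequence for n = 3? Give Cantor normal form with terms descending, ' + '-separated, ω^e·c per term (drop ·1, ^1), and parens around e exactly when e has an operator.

base 2: 3 = 2 + 1; at 3: 3 + 1 = 4; next = 3
base 3: 3 = 3; at 4: 4 = 4; next = 3
base 4: 3 = 3; at 5: 3 = 3; next = 2
base 5: 2 = 2; at 6: 2 = 2; next = 1

2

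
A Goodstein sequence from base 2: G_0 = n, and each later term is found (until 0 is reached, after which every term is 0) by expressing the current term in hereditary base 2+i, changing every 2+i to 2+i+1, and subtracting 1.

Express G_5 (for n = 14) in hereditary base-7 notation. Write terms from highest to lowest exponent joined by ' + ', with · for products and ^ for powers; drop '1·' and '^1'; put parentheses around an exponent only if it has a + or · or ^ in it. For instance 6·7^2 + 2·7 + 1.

G_0 = 14. HB_2(14) = 2^(2 + 1) + 2^2 + 2. Bump = 111. G_1 = 110.
G_1 = 110. HB_3(110) = 3^(3 + 1) + 3^3 + 2. Bump = 1282. G_2 = 1281.
G_2 = 1281. HB_4(1281) = 4^(4 + 1) + 4^4 + 1. Bump = 18751. G_3 = 18750.
G_3 = 18750. HB_5(18750) = 5^(5 + 1) + 5^5. Bump = 326592. G_4 = 326591.
G_4 = 326591. HB_6(326591) = 6^(6 + 1) + 5·6^5 + 5·6^4 + 5·6^3 + 5·6^2 + 5·6 + 5. Bump = 5862841. G_5 = 5862840.
G_5 = 5862840. HB_7(5862840) = 7^(7 + 1) + 5·7^5 + 5·7^4 + 5·7^3 + 5·7^2 + 5·7 + 4. Bump = 134404972. G_6 = 134404971.

7^(7 + 1) + 5·7^5 + 5·7^4 + 5·7^3 + 5·7^2 + 5·7 + 4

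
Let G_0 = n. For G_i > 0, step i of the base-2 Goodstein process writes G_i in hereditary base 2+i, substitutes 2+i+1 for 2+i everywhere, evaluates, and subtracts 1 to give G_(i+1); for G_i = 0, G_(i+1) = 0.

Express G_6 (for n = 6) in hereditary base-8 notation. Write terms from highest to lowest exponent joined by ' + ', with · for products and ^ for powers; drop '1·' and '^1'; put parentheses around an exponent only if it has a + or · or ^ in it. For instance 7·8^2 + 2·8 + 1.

5·8^5 + 5·8^4 + 5·8^3 + 5·8^2 + 5·8 + 3

G_0 = 6. HB_2(6) = 2^2 + 2. Bump = 30. G_1 = 29.
G_1 = 29. HB_3(29) = 3^3 + 2. Bump = 258. G_2 = 257.
G_2 = 257. HB_4(257) = 4^4 + 1. Bump = 3126. G_3 = 3125.
G_3 = 3125. HB_5(3125) = 5^5. Bump = 46656. G_4 = 46655.
G_4 = 46655. HB_6(46655) = 5·6^5 + 5·6^4 + 5·6^3 + 5·6^2 + 5·6 + 5. Bump = 98040. G_5 = 98039.
G_5 = 98039. HB_7(98039) = 5·7^5 + 5·7^4 + 5·7^3 + 5·7^2 + 5·7 + 4. Bump = 187244. G_6 = 187243.
G_6 = 187243. HB_8(187243) = 5·8^5 + 5·8^4 + 5·8^3 + 5·8^2 + 5·8 + 3. Bump = 332148. G_7 = 332147.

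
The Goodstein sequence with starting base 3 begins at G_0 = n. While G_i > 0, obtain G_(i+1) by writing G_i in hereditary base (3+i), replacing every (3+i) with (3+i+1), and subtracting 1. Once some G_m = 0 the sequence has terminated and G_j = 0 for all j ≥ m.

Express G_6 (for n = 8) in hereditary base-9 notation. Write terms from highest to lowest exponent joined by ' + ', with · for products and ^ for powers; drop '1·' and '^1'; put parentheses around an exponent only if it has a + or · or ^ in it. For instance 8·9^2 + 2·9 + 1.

[0] 8 ≡ 2·3 + 2 (base 3). Lift 4: 10. −1: 9.
[1] 9 ≡ 2·4 + 1 (base 4). Lift 5: 11. −1: 10.
[2] 10 ≡ 2·5 (base 5). Lift 6: 12. −1: 11.
[3] 11 ≡ 6 + 5 (base 6). Lift 7: 12. −1: 11.
[4] 11 ≡ 7 + 4 (base 7). Lift 8: 12. −1: 11.
[5] 11 ≡ 8 + 3 (base 8). Lift 9: 12. −1: 11.
[6] 11 ≡ 9 + 2 (base 9). Lift 10: 12. −1: 11.

9 + 2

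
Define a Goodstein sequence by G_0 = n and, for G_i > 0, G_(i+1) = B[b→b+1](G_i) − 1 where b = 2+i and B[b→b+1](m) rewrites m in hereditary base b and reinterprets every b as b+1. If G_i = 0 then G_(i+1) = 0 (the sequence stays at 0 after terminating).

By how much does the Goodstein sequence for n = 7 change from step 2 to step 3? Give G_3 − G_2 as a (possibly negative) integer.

[0] 7 ≡ 2^2 + 2 + 1 (base 2). Lift 3: 31. −1: 30.
[1] 30 ≡ 3^3 + 3 (base 3). Lift 4: 260. −1: 259.
[2] 259 ≡ 4^4 + 3 (base 4). Lift 5: 3128. −1: 3127.

2868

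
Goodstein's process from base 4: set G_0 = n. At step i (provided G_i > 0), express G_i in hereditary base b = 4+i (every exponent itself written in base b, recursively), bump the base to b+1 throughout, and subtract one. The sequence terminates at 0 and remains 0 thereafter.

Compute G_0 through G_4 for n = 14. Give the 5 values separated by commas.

14 —HB4→ 3·4 + 2 —bump→ 3·5 + 2 = 17 —(−1)→ 16
16 —HB5→ 3·5 + 1 —bump→ 3·6 + 1 = 19 —(−1)→ 18
18 —HB6→ 3·6 —bump→ 3·7 = 21 —(−1)→ 20
20 —HB7→ 2·7 + 6 —bump→ 2·8 + 6 = 22 —(−1)→ 21

14, 16, 18, 20, 21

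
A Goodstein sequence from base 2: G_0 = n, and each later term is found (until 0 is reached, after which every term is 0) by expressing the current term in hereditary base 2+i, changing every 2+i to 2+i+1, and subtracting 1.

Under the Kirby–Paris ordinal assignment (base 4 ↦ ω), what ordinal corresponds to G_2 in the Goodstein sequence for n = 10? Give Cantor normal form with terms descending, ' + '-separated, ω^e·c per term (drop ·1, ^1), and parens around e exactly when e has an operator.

ω^(ω + 1) + 1

G_0 = 10. HB_2(10) = 2^(2 + 1) + 2. Bump = 84. G_1 = 83.
G_1 = 83. HB_3(83) = 3^(3 + 1) + 2. Bump = 1026. G_2 = 1025.
G_2 = 1025. HB_4(1025) = 4^(4 + 1) + 1. Bump = 15626. G_3 = 15625.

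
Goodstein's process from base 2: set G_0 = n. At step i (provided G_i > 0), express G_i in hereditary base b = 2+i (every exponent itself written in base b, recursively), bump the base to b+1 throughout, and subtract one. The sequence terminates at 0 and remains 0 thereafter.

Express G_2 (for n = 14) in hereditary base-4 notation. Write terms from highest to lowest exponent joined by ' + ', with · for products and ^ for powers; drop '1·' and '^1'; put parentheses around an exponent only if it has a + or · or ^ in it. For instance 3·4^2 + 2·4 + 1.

step 0: 14 = 2^(2 + 1) + 2^2 + 2; sub 3 for 2: 3^(3 + 1) + 3^3 + 3; = 111; G_1 = 111−1 = 110
step 1: 110 = 3^(3 + 1) + 3^3 + 2; sub 4 for 3: 4^(4 + 1) + 4^4 + 2; = 1282; G_2 = 1282−1 = 1281
step 2: 1281 = 4^(4 + 1) + 4^4 + 1; sub 5 for 4: 5^(5 + 1) + 5^5 + 1; = 18751; G_3 = 18751−1 = 18750

4^(4 + 1) + 4^4 + 1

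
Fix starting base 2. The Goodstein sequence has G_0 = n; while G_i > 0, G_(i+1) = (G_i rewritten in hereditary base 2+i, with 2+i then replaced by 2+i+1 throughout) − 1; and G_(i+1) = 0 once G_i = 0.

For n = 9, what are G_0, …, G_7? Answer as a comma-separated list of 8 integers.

(0) 9|_2 = 2^(2 + 1) + 1 ↦ 3^(3 + 1) + 1|_3 = 82 ⇒ 81
(1) 81|_3 = 3^(3 + 1) ↦ 4^(4 + 1)|_4 = 1024 ⇒ 1023
(2) 1023|_4 = 3·4^4 + 3·4^3 + 3·4^2 + 3·4 + 3 ↦ 3·5^5 + 3·5^3 + 3·5^2 + 3·5 + 3|_5 = 9843 ⇒ 9842
(3) 9842|_5 = 3·5^5 + 3·5^3 + 3·5^2 + 3·5 + 2 ↦ 3·6^6 + 3·6^3 + 3·6^2 + 3·6 + 2|_6 = 140744 ⇒ 140743
(4) 140743|_6 = 3·6^6 + 3·6^3 + 3·6^2 + 3·6 + 1 ↦ 3·7^7 + 3·7^3 + 3·7^2 + 3·7 + 1|_7 = 2471827 ⇒ 2471826
(5) 2471826|_7 = 3·7^7 + 3·7^3 + 3·7^2 + 3·7 ↦ 3·8^8 + 3·8^3 + 3·8^2 + 3·8|_8 = 50333400 ⇒ 50333399
(6) 50333399|_8 = 3·8^8 + 3·8^3 + 3·8^2 + 2·8 + 7 ↦ 3·9^9 + 3·9^3 + 3·9^2 + 2·9 + 7|_9 = 1162263922 ⇒ 1162263921

9, 81, 1023, 9842, 140743, 2471826, 50333399, 1162263921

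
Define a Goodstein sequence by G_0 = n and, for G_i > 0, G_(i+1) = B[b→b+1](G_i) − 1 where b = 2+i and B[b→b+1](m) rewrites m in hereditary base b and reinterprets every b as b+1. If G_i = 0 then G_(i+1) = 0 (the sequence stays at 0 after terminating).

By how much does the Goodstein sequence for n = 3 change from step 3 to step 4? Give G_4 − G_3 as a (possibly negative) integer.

-1

3 —HB2→ 2 + 1 —bump→ 3 + 1 = 4 —(−1)→ 3
3 —HB3→ 3 —bump→ 4 = 4 —(−1)→ 3
3 —HB4→ 3 —bump→ 3 = 3 —(−1)→ 2
2 —HB5→ 2 —bump→ 2 = 2 —(−1)→ 1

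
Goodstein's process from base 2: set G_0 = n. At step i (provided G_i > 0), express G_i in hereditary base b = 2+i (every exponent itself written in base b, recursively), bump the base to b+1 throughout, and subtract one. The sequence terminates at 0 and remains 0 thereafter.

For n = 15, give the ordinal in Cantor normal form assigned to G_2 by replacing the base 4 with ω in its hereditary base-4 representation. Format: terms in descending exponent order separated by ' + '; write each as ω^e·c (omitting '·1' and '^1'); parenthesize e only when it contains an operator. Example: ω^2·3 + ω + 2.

ω^(ω + 1) + ω^ω + 3

(0) 15|_2 = 2^(2 + 1) + 2^2 + 2 + 1 ↦ 3^(3 + 1) + 3^3 + 3 + 1|_3 = 112 ⇒ 111
(1) 111|_3 = 3^(3 + 1) + 3^3 + 3 ↦ 4^(4 + 1) + 4^4 + 4|_4 = 1284 ⇒ 1283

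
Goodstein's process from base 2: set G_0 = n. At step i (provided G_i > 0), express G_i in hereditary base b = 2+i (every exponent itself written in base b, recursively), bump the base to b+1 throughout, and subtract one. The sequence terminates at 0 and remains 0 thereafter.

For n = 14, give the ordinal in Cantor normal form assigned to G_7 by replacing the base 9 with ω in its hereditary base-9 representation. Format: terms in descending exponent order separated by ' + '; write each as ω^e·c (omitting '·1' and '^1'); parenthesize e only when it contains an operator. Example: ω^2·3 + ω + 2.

ω^(ω + 1) + ω^5·5 + ω^4·5 + ω^3·5 + ω^2·5 + ω·5 + 2

G_0=14  [base 2] 2^(2 + 1) + 2^2 + 2  →[2↦3]→  3^(3 + 1) + 3^3 + 3 = 111  −1 ⇒ G_1=110
G_1=110  [base 3] 3^(3 + 1) + 3^3 + 2  →[3↦4]→  4^(4 + 1) + 4^4 + 2 = 1282  −1 ⇒ G_2=1281
G_2=1281  [base 4] 4^(4 + 1) + 4^4 + 1  →[4↦5]→  5^(5 + 1) + 5^5 + 1 = 18751  −1 ⇒ G_3=18750
G_3=18750  [base 5] 5^(5 + 1) + 5^5  →[5↦6]→  6^(6 + 1) + 6^6 = 326592  −1 ⇒ G_4=326591
G_4=326591  [base 6] 6^(6 + 1) + 5·6^5 + 5·6^4 + 5·6^3 + 5·6^2 + 5·6 + 5  →[6↦7]→  7^(7 + 1) + 5·7^5 + 5·7^4 + 5·7^3 + 5·7^2 + 5·7 + 5 = 5862841  −1 ⇒ G_5=5862840
G_5=5862840  [base 7] 7^(7 + 1) + 5·7^5 + 5·7^4 + 5·7^3 + 5·7^2 + 5·7 + 4  →[7↦8]→  8^(8 + 1) + 5·8^5 + 5·8^4 + 5·8^3 + 5·8^2 + 5·8 + 4 = 134404972  −1 ⇒ G_6=134404971
G_6=134404971  [base 8] 8^(8 + 1) + 5·8^5 + 5·8^4 + 5·8^3 + 5·8^2 + 5·8 + 3  →[8↦9]→  9^(9 + 1) + 5·9^5 + 5·9^4 + 5·9^3 + 5·9^2 + 5·9 + 3 = 3487116549  −1 ⇒ G_7=3487116548
G_7=3487116548  [base 9] 9^(9 + 1) + 5·9^5 + 5·9^4 + 5·9^3 + 5·9^2 + 5·9 + 2  →[9↦10]→  10^(10 + 1) + 5·10^5 + 5·10^4 + 5·10^3 + 5·10^2 + 5·10 + 2 = 100000555552  −1 ⇒ G_8=100000555551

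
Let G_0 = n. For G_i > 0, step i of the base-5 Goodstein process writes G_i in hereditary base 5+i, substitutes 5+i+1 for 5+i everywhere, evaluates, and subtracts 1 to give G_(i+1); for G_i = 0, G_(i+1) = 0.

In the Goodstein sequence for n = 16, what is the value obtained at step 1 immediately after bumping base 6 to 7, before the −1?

21

16 —HB5→ 3·5 + 1 —bump→ 3·6 + 1 = 19 —(−1)→ 18
18 —HB6→ 3·6 —bump→ 3·7 = 21 —(−1)→ 20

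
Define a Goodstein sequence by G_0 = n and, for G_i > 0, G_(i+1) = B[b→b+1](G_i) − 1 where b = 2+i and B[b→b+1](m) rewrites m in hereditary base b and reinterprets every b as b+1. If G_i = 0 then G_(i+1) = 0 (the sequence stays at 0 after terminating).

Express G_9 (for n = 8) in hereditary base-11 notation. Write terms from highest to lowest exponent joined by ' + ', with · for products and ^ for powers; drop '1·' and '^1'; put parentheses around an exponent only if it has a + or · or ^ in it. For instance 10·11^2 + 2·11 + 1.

2·11^11 + 2·11^2 + 11

i=0: 8 = 2^(2 + 1) (b=2); 2→3: 3^(3 + 1) = 81; 81−1 = 80
i=1: 80 = 2·3^3 + 2·3^2 + 2·3 + 2 (b=3); 3→4: 2·4^4 + 2·4^2 + 2·4 + 2 = 554; 554−1 = 553
i=2: 553 = 2·4^4 + 2·4^2 + 2·4 + 1 (b=4); 4→5: 2·5^5 + 2·5^2 + 2·5 + 1 = 6311; 6311−1 = 6310
i=3: 6310 = 2·5^5 + 2·5^2 + 2·5 (b=5); 5→6: 2·6^6 + 2·6^2 + 2·6 = 93396; 93396−1 = 93395
i=4: 93395 = 2·6^6 + 2·6^2 + 6 + 5 (b=6); 6→7: 2·7^7 + 2·7^2 + 7 + 5 = 1647196; 1647196−1 = 1647195
i=5: 1647195 = 2·7^7 + 2·7^2 + 7 + 4 (b=7); 7→8: 2·8^8 + 2·8^2 + 8 + 4 = 33554572; 33554572−1 = 33554571
i=6: 33554571 = 2·8^8 + 2·8^2 + 8 + 3 (b=8); 8→9: 2·9^9 + 2·9^2 + 9 + 3 = 774841152; 774841152−1 = 774841151
i=7: 774841151 = 2·9^9 + 2·9^2 + 9 + 2 (b=9); 9→10: 2·10^10 + 2·10^2 + 10 + 2 = 20000000212; 20000000212−1 = 20000000211
i=8: 20000000211 = 2·10^10 + 2·10^2 + 10 + 1 (b=10); 10→11: 2·11^11 + 2·11^2 + 11 + 1 = 570623341476; 570623341476−1 = 570623341475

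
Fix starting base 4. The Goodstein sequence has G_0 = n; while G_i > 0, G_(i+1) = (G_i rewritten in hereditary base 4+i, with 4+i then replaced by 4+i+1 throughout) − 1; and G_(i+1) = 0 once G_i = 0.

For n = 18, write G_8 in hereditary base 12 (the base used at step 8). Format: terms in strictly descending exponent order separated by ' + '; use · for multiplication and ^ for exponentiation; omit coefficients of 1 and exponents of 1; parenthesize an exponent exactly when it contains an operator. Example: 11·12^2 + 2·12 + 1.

(0) 18|_4 = 4^2 + 2 ↦ 5^2 + 2|_5 = 27 ⇒ 26
(1) 26|_5 = 5^2 + 1 ↦ 6^2 + 1|_6 = 37 ⇒ 36
(2) 36|_6 = 6^2 ↦ 7^2|_7 = 49 ⇒ 48
(3) 48|_7 = 6·7 + 6 ↦ 6·8 + 6|_8 = 54 ⇒ 53
(4) 53|_8 = 6·8 + 5 ↦ 6·9 + 5|_9 = 59 ⇒ 58
(5) 58|_9 = 6·9 + 4 ↦ 6·10 + 4|_10 = 64 ⇒ 63
(6) 63|_10 = 6·10 + 3 ↦ 6·11 + 3|_11 = 69 ⇒ 68
(7) 68|_11 = 6·11 + 2 ↦ 6·12 + 2|_12 = 74 ⇒ 73
(8) 73|_12 = 6·12 + 1 ↦ 6·13 + 1|_13 = 79 ⇒ 78

6·12 + 1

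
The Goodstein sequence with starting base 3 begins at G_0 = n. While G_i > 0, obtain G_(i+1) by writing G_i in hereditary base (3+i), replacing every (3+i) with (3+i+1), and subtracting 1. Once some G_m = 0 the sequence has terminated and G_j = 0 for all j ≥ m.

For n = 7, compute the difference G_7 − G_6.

G_0 = 7. HB_3(7) = 2·3 + 1. Bump = 9. G_1 = 8.
G_1 = 8. HB_4(8) = 2·4. Bump = 10. G_2 = 9.
G_2 = 9. HB_5(9) = 5 + 4. Bump = 10. G_3 = 9.
G_3 = 9. HB_6(9) = 6 + 3. Bump = 10. G_4 = 9.
G_4 = 9. HB_7(9) = 7 + 2. Bump = 10. G_5 = 9.
G_5 = 9. HB_8(9) = 8 + 1. Bump = 10. G_6 = 9.
G_6 = 9. HB_9(9) = 9. Bump = 10. G_7 = 9.

0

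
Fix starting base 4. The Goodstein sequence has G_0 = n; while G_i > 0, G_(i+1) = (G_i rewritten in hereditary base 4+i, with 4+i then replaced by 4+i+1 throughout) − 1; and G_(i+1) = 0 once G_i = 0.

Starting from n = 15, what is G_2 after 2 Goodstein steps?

G_0 = 15. HB_4(15) = 3·4 + 3. Bump = 18. G_1 = 17.
G_1 = 17. HB_5(17) = 3·5 + 2. Bump = 20. G_2 = 19.
G_2 = 19. HB_6(19) = 3·6 + 1. Bump = 22. G_3 = 21.

19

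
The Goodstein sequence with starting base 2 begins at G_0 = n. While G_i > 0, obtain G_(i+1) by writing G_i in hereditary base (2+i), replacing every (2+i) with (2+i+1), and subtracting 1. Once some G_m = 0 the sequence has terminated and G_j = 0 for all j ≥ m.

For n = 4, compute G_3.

60

i=0: 4 = 2^2 (b=2); 2→3: 3^3 = 27; 27−1 = 26
i=1: 26 = 2·3^2 + 2·3 + 2 (b=3); 3→4: 2·4^2 + 2·4 + 2 = 42; 42−1 = 41
i=2: 41 = 2·4^2 + 2·4 + 1 (b=4); 4→5: 2·5^2 + 2·5 + 1 = 61; 61−1 = 60
i=3: 60 = 2·5^2 + 2·5 (b=5); 5→6: 2·6^2 + 2·6 = 84; 84−1 = 83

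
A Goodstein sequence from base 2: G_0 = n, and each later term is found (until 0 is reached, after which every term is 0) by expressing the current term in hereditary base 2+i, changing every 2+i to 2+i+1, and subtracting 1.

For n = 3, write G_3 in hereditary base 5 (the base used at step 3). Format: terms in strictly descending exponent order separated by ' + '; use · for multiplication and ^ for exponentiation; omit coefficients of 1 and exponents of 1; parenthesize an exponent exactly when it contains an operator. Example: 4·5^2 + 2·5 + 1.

base 2: 3 = 2 + 1; at 3: 3 + 1 = 4; next = 3
base 3: 3 = 3; at 4: 4 = 4; next = 3
base 4: 3 = 3; at 5: 3 = 3; next = 2
base 5: 2 = 2; at 6: 2 = 2; next = 1

2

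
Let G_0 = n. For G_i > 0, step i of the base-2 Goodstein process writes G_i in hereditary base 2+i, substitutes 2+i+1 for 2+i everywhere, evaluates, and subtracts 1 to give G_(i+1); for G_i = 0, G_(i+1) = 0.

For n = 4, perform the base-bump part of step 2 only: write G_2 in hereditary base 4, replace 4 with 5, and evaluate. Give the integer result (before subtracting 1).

61

4 —HB2→ 2^2 —bump→ 3^3 = 27 —(−1)→ 26
26 —HB3→ 2·3^2 + 2·3 + 2 —bump→ 2·4^2 + 2·4 + 2 = 42 —(−1)→ 41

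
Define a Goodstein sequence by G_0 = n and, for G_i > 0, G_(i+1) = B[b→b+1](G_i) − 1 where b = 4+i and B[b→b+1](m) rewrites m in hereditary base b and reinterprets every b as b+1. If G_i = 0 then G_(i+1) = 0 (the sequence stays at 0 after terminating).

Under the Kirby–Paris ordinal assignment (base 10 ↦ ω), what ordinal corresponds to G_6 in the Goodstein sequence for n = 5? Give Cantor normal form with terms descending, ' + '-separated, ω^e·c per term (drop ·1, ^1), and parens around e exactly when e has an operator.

1

i=0: 5 = 4 + 1 (b=4); 4→5: 5 + 1 = 6; 6−1 = 5
i=1: 5 = 5 (b=5); 5→6: 6 = 6; 6−1 = 5
i=2: 5 = 5 (b=6); 6→7: 5 = 5; 5−1 = 4
i=3: 4 = 4 (b=7); 7→8: 4 = 4; 4−1 = 3
i=4: 3 = 3 (b=8); 8→9: 3 = 3; 3−1 = 2
i=5: 2 = 2 (b=9); 9→10: 2 = 2; 2−1 = 1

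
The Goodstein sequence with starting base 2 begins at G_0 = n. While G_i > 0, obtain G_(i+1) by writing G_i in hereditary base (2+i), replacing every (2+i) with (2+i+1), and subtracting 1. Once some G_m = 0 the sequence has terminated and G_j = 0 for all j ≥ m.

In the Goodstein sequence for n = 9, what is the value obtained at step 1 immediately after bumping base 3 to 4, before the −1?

1024

G_0 = 9. HB_2(9) = 2^(2 + 1) + 1. Bump = 82. G_1 = 81.
G_1 = 81. HB_3(81) = 3^(3 + 1). Bump = 1024. G_2 = 1023.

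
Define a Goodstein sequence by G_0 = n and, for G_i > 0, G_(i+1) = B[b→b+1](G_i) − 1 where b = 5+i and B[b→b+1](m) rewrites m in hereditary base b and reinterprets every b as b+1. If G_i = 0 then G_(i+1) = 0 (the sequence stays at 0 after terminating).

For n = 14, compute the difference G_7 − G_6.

14 —HB5→ 2·5 + 4 —bump→ 2·6 + 4 = 16 —(−1)→ 15
15 —HB6→ 2·6 + 3 —bump→ 2·7 + 3 = 17 —(−1)→ 16
16 —HB7→ 2·7 + 2 —bump→ 2·8 + 2 = 18 —(−1)→ 17
17 —HB8→ 2·8 + 1 —bump→ 2·9 + 1 = 19 —(−1)→ 18
18 —HB9→ 2·9 —bump→ 2·10 = 20 —(−1)→ 19
19 —HB10→ 10 + 9 —bump→ 11 + 9 = 20 —(−1)→ 19
19 —HB11→ 11 + 8 —bump→ 12 + 8 = 20 —(−1)→ 19

0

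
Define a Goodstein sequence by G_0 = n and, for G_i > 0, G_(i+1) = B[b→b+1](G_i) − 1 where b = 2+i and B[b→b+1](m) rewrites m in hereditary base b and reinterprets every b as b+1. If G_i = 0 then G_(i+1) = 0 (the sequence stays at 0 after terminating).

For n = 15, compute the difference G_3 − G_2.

17469

15 —HB2→ 2^(2 + 1) + 2^2 + 2 + 1 —bump→ 3^(3 + 1) + 3^3 + 3 + 1 = 112 —(−1)→ 111
111 —HB3→ 3^(3 + 1) + 3^3 + 3 —bump→ 4^(4 + 1) + 4^4 + 4 = 1284 —(−1)→ 1283
1283 —HB4→ 4^(4 + 1) + 4^4 + 3 —bump→ 5^(5 + 1) + 5^5 + 3 = 18753 —(−1)→ 18752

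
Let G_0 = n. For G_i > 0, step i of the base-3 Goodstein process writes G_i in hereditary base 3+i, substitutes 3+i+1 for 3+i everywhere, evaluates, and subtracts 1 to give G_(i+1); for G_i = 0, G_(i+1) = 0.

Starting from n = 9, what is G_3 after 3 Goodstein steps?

19

G_0=9  [base 3] 3^2  →[3↦4]→  4^2 = 16  −1 ⇒ G_1=15
G_1=15  [base 4] 3·4 + 3  →[4↦5]→  3·5 + 3 = 18  −1 ⇒ G_2=17
G_2=17  [base 5] 3·5 + 2  →[5↦6]→  3·6 + 2 = 20  −1 ⇒ G_3=19
G_3=19  [base 6] 3·6 + 1  →[6↦7]→  3·7 + 1 = 22  −1 ⇒ G_4=21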